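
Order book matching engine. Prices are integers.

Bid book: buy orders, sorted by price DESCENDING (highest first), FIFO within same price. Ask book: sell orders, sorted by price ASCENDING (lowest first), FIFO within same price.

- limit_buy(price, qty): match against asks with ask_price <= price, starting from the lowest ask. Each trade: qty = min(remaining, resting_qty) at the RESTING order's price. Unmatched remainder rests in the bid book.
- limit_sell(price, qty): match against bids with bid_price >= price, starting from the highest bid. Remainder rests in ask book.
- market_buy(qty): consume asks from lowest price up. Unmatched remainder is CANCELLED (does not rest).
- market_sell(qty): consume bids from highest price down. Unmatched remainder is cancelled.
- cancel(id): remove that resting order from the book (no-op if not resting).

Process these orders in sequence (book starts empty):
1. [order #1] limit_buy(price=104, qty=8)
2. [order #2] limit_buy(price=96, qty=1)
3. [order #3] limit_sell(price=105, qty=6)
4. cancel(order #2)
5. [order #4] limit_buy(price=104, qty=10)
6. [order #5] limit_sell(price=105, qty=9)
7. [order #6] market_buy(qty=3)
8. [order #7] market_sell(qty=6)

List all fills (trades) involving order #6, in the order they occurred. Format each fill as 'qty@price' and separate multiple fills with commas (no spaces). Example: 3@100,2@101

After op 1 [order #1] limit_buy(price=104, qty=8): fills=none; bids=[#1:8@104] asks=[-]
After op 2 [order #2] limit_buy(price=96, qty=1): fills=none; bids=[#1:8@104 #2:1@96] asks=[-]
After op 3 [order #3] limit_sell(price=105, qty=6): fills=none; bids=[#1:8@104 #2:1@96] asks=[#3:6@105]
After op 4 cancel(order #2): fills=none; bids=[#1:8@104] asks=[#3:6@105]
After op 5 [order #4] limit_buy(price=104, qty=10): fills=none; bids=[#1:8@104 #4:10@104] asks=[#3:6@105]
After op 6 [order #5] limit_sell(price=105, qty=9): fills=none; bids=[#1:8@104 #4:10@104] asks=[#3:6@105 #5:9@105]
After op 7 [order #6] market_buy(qty=3): fills=#6x#3:3@105; bids=[#1:8@104 #4:10@104] asks=[#3:3@105 #5:9@105]
After op 8 [order #7] market_sell(qty=6): fills=#1x#7:6@104; bids=[#1:2@104 #4:10@104] asks=[#3:3@105 #5:9@105]

Answer: 3@105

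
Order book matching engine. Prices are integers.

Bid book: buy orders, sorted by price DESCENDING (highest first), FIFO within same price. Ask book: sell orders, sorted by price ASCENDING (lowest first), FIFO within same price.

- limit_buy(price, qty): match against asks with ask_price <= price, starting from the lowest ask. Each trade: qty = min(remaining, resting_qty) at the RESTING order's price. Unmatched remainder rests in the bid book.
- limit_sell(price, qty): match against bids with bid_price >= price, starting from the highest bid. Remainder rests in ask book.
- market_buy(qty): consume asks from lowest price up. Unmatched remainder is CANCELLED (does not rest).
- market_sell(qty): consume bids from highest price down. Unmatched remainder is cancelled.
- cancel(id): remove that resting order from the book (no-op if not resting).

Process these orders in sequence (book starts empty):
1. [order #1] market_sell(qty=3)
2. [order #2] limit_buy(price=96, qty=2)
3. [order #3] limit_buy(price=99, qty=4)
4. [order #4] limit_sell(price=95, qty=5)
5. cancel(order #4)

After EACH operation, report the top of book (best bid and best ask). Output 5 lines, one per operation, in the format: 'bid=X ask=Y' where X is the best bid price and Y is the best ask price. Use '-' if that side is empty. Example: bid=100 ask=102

After op 1 [order #1] market_sell(qty=3): fills=none; bids=[-] asks=[-]
After op 2 [order #2] limit_buy(price=96, qty=2): fills=none; bids=[#2:2@96] asks=[-]
After op 3 [order #3] limit_buy(price=99, qty=4): fills=none; bids=[#3:4@99 #2:2@96] asks=[-]
After op 4 [order #4] limit_sell(price=95, qty=5): fills=#3x#4:4@99 #2x#4:1@96; bids=[#2:1@96] asks=[-]
After op 5 cancel(order #4): fills=none; bids=[#2:1@96] asks=[-]

Answer: bid=- ask=-
bid=96 ask=-
bid=99 ask=-
bid=96 ask=-
bid=96 ask=-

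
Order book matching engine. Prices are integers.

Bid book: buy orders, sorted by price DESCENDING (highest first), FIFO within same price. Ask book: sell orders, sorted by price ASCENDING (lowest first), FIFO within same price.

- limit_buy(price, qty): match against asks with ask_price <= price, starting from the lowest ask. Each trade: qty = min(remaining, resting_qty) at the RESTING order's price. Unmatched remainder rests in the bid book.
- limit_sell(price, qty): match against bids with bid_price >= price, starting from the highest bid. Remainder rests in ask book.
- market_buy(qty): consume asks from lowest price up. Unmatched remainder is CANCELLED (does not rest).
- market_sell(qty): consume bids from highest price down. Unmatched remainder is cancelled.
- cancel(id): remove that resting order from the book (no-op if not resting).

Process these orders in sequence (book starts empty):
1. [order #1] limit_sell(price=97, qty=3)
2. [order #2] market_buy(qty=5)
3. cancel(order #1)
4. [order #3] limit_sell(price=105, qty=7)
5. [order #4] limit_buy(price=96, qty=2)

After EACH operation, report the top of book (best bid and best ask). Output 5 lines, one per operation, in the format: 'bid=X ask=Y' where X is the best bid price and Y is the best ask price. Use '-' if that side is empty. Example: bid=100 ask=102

After op 1 [order #1] limit_sell(price=97, qty=3): fills=none; bids=[-] asks=[#1:3@97]
After op 2 [order #2] market_buy(qty=5): fills=#2x#1:3@97; bids=[-] asks=[-]
After op 3 cancel(order #1): fills=none; bids=[-] asks=[-]
After op 4 [order #3] limit_sell(price=105, qty=7): fills=none; bids=[-] asks=[#3:7@105]
After op 5 [order #4] limit_buy(price=96, qty=2): fills=none; bids=[#4:2@96] asks=[#3:7@105]

Answer: bid=- ask=97
bid=- ask=-
bid=- ask=-
bid=- ask=105
bid=96 ask=105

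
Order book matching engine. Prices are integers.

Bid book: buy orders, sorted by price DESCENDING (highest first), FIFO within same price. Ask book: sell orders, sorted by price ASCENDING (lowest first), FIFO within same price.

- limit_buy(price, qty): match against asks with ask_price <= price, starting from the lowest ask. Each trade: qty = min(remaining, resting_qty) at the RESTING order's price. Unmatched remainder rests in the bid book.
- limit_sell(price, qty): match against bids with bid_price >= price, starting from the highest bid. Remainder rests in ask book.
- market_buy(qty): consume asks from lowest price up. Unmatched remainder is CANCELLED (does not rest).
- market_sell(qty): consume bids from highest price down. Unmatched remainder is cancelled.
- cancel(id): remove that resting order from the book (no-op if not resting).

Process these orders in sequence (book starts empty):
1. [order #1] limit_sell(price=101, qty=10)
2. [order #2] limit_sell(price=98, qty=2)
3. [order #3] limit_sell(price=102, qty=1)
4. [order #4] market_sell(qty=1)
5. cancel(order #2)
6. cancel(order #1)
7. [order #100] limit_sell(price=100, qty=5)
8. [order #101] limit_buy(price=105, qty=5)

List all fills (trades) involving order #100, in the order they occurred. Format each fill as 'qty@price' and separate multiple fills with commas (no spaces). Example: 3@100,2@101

Answer: 5@100

Derivation:
After op 1 [order #1] limit_sell(price=101, qty=10): fills=none; bids=[-] asks=[#1:10@101]
After op 2 [order #2] limit_sell(price=98, qty=2): fills=none; bids=[-] asks=[#2:2@98 #1:10@101]
After op 3 [order #3] limit_sell(price=102, qty=1): fills=none; bids=[-] asks=[#2:2@98 #1:10@101 #3:1@102]
After op 4 [order #4] market_sell(qty=1): fills=none; bids=[-] asks=[#2:2@98 #1:10@101 #3:1@102]
After op 5 cancel(order #2): fills=none; bids=[-] asks=[#1:10@101 #3:1@102]
After op 6 cancel(order #1): fills=none; bids=[-] asks=[#3:1@102]
After op 7 [order #100] limit_sell(price=100, qty=5): fills=none; bids=[-] asks=[#100:5@100 #3:1@102]
After op 8 [order #101] limit_buy(price=105, qty=5): fills=#101x#100:5@100; bids=[-] asks=[#3:1@102]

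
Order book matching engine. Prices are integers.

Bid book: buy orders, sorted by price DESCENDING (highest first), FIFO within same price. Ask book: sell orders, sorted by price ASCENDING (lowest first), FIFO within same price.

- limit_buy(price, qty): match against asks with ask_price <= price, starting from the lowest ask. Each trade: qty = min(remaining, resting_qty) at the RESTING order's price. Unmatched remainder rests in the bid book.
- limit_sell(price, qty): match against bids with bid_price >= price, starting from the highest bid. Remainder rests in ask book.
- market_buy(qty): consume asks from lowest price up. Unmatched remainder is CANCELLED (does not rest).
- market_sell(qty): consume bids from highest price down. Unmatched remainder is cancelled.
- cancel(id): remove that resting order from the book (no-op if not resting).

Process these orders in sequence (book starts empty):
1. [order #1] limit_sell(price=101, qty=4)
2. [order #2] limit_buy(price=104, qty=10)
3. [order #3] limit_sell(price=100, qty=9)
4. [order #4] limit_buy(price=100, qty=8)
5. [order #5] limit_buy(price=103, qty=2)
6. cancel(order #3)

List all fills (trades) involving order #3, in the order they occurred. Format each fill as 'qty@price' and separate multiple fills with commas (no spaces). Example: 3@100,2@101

After op 1 [order #1] limit_sell(price=101, qty=4): fills=none; bids=[-] asks=[#1:4@101]
After op 2 [order #2] limit_buy(price=104, qty=10): fills=#2x#1:4@101; bids=[#2:6@104] asks=[-]
After op 3 [order #3] limit_sell(price=100, qty=9): fills=#2x#3:6@104; bids=[-] asks=[#3:3@100]
After op 4 [order #4] limit_buy(price=100, qty=8): fills=#4x#3:3@100; bids=[#4:5@100] asks=[-]
After op 5 [order #5] limit_buy(price=103, qty=2): fills=none; bids=[#5:2@103 #4:5@100] asks=[-]
After op 6 cancel(order #3): fills=none; bids=[#5:2@103 #4:5@100] asks=[-]

Answer: 6@104,3@100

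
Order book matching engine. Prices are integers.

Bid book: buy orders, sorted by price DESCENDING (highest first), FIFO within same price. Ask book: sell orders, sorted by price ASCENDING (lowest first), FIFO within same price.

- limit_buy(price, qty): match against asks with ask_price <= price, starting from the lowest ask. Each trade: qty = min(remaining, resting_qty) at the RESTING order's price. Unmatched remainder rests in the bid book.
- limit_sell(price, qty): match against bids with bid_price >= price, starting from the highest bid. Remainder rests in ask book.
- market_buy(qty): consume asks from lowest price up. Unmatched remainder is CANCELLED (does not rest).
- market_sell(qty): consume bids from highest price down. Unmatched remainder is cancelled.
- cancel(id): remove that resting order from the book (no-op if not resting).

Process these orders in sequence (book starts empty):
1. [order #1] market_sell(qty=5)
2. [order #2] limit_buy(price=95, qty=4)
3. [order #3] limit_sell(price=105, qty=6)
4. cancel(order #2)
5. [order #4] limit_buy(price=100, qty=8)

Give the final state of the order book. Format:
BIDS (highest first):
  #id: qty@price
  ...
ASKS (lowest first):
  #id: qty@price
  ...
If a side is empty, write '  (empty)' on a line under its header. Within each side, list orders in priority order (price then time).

Answer: BIDS (highest first):
  #4: 8@100
ASKS (lowest first):
  #3: 6@105

Derivation:
After op 1 [order #1] market_sell(qty=5): fills=none; bids=[-] asks=[-]
After op 2 [order #2] limit_buy(price=95, qty=4): fills=none; bids=[#2:4@95] asks=[-]
After op 3 [order #3] limit_sell(price=105, qty=6): fills=none; bids=[#2:4@95] asks=[#3:6@105]
After op 4 cancel(order #2): fills=none; bids=[-] asks=[#3:6@105]
After op 5 [order #4] limit_buy(price=100, qty=8): fills=none; bids=[#4:8@100] asks=[#3:6@105]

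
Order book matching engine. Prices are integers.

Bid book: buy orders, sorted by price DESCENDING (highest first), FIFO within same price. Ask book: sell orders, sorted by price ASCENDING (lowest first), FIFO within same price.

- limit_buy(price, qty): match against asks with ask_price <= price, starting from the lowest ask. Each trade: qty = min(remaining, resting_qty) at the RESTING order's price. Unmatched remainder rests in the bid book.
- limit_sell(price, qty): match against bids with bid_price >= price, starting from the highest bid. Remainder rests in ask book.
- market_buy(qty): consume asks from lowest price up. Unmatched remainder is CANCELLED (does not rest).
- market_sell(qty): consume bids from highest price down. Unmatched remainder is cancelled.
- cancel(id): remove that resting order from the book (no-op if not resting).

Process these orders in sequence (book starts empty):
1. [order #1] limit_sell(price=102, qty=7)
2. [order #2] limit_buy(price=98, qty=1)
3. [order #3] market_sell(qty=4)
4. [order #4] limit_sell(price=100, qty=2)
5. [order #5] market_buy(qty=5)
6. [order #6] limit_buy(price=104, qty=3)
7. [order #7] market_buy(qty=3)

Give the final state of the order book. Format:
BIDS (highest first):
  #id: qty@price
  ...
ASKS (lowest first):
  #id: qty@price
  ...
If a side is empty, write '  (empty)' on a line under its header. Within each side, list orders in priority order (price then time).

After op 1 [order #1] limit_sell(price=102, qty=7): fills=none; bids=[-] asks=[#1:7@102]
After op 2 [order #2] limit_buy(price=98, qty=1): fills=none; bids=[#2:1@98] asks=[#1:7@102]
After op 3 [order #3] market_sell(qty=4): fills=#2x#3:1@98; bids=[-] asks=[#1:7@102]
After op 4 [order #4] limit_sell(price=100, qty=2): fills=none; bids=[-] asks=[#4:2@100 #1:7@102]
After op 5 [order #5] market_buy(qty=5): fills=#5x#4:2@100 #5x#1:3@102; bids=[-] asks=[#1:4@102]
After op 6 [order #6] limit_buy(price=104, qty=3): fills=#6x#1:3@102; bids=[-] asks=[#1:1@102]
After op 7 [order #7] market_buy(qty=3): fills=#7x#1:1@102; bids=[-] asks=[-]

Answer: BIDS (highest first):
  (empty)
ASKS (lowest first):
  (empty)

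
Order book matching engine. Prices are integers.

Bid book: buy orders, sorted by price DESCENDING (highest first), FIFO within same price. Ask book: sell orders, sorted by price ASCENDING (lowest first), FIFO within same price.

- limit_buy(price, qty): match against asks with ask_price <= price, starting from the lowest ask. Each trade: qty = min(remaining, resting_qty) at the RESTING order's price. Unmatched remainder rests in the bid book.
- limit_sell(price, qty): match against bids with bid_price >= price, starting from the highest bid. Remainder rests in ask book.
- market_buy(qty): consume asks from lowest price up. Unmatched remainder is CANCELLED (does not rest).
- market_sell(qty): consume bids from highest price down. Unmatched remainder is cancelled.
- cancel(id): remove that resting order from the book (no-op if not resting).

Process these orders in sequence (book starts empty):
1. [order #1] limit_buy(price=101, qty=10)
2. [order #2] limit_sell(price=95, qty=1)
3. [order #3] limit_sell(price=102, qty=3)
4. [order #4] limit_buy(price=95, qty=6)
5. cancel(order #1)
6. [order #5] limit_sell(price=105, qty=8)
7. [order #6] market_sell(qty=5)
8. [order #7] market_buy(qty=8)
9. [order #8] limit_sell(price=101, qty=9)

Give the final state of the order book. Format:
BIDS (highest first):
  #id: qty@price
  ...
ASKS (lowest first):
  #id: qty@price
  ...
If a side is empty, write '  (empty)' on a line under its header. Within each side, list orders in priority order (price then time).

Answer: BIDS (highest first):
  #4: 1@95
ASKS (lowest first):
  #8: 9@101
  #5: 3@105

Derivation:
After op 1 [order #1] limit_buy(price=101, qty=10): fills=none; bids=[#1:10@101] asks=[-]
After op 2 [order #2] limit_sell(price=95, qty=1): fills=#1x#2:1@101; bids=[#1:9@101] asks=[-]
After op 3 [order #3] limit_sell(price=102, qty=3): fills=none; bids=[#1:9@101] asks=[#3:3@102]
After op 4 [order #4] limit_buy(price=95, qty=6): fills=none; bids=[#1:9@101 #4:6@95] asks=[#3:3@102]
After op 5 cancel(order #1): fills=none; bids=[#4:6@95] asks=[#3:3@102]
After op 6 [order #5] limit_sell(price=105, qty=8): fills=none; bids=[#4:6@95] asks=[#3:3@102 #5:8@105]
After op 7 [order #6] market_sell(qty=5): fills=#4x#6:5@95; bids=[#4:1@95] asks=[#3:3@102 #5:8@105]
After op 8 [order #7] market_buy(qty=8): fills=#7x#3:3@102 #7x#5:5@105; bids=[#4:1@95] asks=[#5:3@105]
After op 9 [order #8] limit_sell(price=101, qty=9): fills=none; bids=[#4:1@95] asks=[#8:9@101 #5:3@105]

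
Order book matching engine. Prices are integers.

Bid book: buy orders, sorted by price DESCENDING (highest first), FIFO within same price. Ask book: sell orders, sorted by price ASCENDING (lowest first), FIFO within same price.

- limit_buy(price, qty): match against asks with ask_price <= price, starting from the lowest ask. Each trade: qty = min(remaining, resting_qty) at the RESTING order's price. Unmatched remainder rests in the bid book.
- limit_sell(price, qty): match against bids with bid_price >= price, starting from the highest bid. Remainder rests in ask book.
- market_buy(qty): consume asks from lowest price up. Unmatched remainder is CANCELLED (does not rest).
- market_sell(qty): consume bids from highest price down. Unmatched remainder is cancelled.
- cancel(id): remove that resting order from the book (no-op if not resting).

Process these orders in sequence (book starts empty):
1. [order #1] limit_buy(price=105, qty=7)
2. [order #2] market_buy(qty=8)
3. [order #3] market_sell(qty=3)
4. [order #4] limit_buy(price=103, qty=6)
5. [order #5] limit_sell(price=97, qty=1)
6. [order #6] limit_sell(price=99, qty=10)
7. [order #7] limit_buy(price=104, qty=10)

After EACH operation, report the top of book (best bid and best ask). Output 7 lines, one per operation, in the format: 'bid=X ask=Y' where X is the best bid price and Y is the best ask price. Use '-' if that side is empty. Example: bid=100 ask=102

After op 1 [order #1] limit_buy(price=105, qty=7): fills=none; bids=[#1:7@105] asks=[-]
After op 2 [order #2] market_buy(qty=8): fills=none; bids=[#1:7@105] asks=[-]
After op 3 [order #3] market_sell(qty=3): fills=#1x#3:3@105; bids=[#1:4@105] asks=[-]
After op 4 [order #4] limit_buy(price=103, qty=6): fills=none; bids=[#1:4@105 #4:6@103] asks=[-]
After op 5 [order #5] limit_sell(price=97, qty=1): fills=#1x#5:1@105; bids=[#1:3@105 #4:6@103] asks=[-]
After op 6 [order #6] limit_sell(price=99, qty=10): fills=#1x#6:3@105 #4x#6:6@103; bids=[-] asks=[#6:1@99]
After op 7 [order #7] limit_buy(price=104, qty=10): fills=#7x#6:1@99; bids=[#7:9@104] asks=[-]

Answer: bid=105 ask=-
bid=105 ask=-
bid=105 ask=-
bid=105 ask=-
bid=105 ask=-
bid=- ask=99
bid=104 ask=-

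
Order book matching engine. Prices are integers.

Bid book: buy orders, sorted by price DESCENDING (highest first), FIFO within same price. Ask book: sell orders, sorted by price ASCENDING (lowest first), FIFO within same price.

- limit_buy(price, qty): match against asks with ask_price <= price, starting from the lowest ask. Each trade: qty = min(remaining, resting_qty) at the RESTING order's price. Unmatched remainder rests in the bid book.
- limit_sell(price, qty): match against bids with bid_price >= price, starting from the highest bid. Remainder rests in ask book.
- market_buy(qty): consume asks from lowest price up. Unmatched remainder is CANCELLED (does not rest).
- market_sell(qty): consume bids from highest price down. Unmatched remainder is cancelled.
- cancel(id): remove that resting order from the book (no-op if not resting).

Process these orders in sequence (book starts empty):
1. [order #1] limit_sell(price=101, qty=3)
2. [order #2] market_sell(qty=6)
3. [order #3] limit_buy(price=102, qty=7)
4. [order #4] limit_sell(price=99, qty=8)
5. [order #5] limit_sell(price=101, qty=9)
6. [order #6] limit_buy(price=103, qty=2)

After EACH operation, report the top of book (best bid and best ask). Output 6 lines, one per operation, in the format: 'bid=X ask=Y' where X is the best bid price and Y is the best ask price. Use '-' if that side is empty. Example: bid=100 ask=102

After op 1 [order #1] limit_sell(price=101, qty=3): fills=none; bids=[-] asks=[#1:3@101]
After op 2 [order #2] market_sell(qty=6): fills=none; bids=[-] asks=[#1:3@101]
After op 3 [order #3] limit_buy(price=102, qty=7): fills=#3x#1:3@101; bids=[#3:4@102] asks=[-]
After op 4 [order #4] limit_sell(price=99, qty=8): fills=#3x#4:4@102; bids=[-] asks=[#4:4@99]
After op 5 [order #5] limit_sell(price=101, qty=9): fills=none; bids=[-] asks=[#4:4@99 #5:9@101]
After op 6 [order #6] limit_buy(price=103, qty=2): fills=#6x#4:2@99; bids=[-] asks=[#4:2@99 #5:9@101]

Answer: bid=- ask=101
bid=- ask=101
bid=102 ask=-
bid=- ask=99
bid=- ask=99
bid=- ask=99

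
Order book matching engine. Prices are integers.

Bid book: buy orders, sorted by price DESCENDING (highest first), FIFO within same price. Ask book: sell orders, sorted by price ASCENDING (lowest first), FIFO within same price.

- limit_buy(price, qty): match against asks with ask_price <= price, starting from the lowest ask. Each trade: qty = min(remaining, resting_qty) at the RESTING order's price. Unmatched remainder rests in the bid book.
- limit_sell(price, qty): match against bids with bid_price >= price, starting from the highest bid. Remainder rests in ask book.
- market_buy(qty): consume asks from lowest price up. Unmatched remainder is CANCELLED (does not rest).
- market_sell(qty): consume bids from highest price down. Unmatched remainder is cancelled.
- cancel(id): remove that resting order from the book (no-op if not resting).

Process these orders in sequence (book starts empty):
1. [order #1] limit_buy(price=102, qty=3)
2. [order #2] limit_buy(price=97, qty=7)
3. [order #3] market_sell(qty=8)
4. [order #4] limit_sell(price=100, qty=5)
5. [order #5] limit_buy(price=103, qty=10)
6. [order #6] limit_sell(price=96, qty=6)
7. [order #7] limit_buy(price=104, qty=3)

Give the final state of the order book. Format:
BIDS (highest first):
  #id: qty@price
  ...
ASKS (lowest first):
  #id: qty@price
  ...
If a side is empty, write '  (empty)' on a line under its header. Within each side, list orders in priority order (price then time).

Answer: BIDS (highest first):
  #7: 3@104
  #2: 1@97
ASKS (lowest first):
  (empty)

Derivation:
After op 1 [order #1] limit_buy(price=102, qty=3): fills=none; bids=[#1:3@102] asks=[-]
After op 2 [order #2] limit_buy(price=97, qty=7): fills=none; bids=[#1:3@102 #2:7@97] asks=[-]
After op 3 [order #3] market_sell(qty=8): fills=#1x#3:3@102 #2x#3:5@97; bids=[#2:2@97] asks=[-]
After op 4 [order #4] limit_sell(price=100, qty=5): fills=none; bids=[#2:2@97] asks=[#4:5@100]
After op 5 [order #5] limit_buy(price=103, qty=10): fills=#5x#4:5@100; bids=[#5:5@103 #2:2@97] asks=[-]
After op 6 [order #6] limit_sell(price=96, qty=6): fills=#5x#6:5@103 #2x#6:1@97; bids=[#2:1@97] asks=[-]
After op 7 [order #7] limit_buy(price=104, qty=3): fills=none; bids=[#7:3@104 #2:1@97] asks=[-]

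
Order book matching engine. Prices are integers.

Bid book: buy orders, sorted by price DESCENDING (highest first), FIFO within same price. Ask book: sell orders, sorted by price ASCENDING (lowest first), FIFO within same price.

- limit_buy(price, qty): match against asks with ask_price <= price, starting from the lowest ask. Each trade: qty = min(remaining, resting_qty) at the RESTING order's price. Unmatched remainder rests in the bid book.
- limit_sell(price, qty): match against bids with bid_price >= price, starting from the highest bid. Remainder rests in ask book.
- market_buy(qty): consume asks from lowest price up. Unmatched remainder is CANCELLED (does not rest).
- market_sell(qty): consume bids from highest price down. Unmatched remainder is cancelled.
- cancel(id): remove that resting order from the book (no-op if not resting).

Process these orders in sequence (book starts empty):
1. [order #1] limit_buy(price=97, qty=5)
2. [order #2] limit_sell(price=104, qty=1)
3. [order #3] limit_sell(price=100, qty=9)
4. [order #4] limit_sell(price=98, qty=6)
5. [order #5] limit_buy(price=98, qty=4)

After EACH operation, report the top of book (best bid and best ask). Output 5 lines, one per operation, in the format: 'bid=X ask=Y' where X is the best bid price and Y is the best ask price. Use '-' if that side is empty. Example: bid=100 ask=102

After op 1 [order #1] limit_buy(price=97, qty=5): fills=none; bids=[#1:5@97] asks=[-]
After op 2 [order #2] limit_sell(price=104, qty=1): fills=none; bids=[#1:5@97] asks=[#2:1@104]
After op 3 [order #3] limit_sell(price=100, qty=9): fills=none; bids=[#1:5@97] asks=[#3:9@100 #2:1@104]
After op 4 [order #4] limit_sell(price=98, qty=6): fills=none; bids=[#1:5@97] asks=[#4:6@98 #3:9@100 #2:1@104]
After op 5 [order #5] limit_buy(price=98, qty=4): fills=#5x#4:4@98; bids=[#1:5@97] asks=[#4:2@98 #3:9@100 #2:1@104]

Answer: bid=97 ask=-
bid=97 ask=104
bid=97 ask=100
bid=97 ask=98
bid=97 ask=98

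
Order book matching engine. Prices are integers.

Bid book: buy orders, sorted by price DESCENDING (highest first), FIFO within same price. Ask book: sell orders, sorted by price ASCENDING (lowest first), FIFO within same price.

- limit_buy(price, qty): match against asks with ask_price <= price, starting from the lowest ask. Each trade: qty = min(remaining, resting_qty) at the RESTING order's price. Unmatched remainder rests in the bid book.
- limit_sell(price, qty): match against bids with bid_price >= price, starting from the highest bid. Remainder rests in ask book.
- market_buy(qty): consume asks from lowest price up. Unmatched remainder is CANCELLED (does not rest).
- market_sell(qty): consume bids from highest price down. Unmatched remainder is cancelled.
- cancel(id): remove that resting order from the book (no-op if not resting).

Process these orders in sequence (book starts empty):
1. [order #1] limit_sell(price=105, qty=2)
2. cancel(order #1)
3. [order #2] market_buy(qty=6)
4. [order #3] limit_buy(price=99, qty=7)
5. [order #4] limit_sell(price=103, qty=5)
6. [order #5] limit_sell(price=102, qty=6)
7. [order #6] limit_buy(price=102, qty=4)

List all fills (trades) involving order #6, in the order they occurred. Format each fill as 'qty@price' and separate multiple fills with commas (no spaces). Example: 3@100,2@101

Answer: 4@102

Derivation:
After op 1 [order #1] limit_sell(price=105, qty=2): fills=none; bids=[-] asks=[#1:2@105]
After op 2 cancel(order #1): fills=none; bids=[-] asks=[-]
After op 3 [order #2] market_buy(qty=6): fills=none; bids=[-] asks=[-]
After op 4 [order #3] limit_buy(price=99, qty=7): fills=none; bids=[#3:7@99] asks=[-]
After op 5 [order #4] limit_sell(price=103, qty=5): fills=none; bids=[#3:7@99] asks=[#4:5@103]
After op 6 [order #5] limit_sell(price=102, qty=6): fills=none; bids=[#3:7@99] asks=[#5:6@102 #4:5@103]
After op 7 [order #6] limit_buy(price=102, qty=4): fills=#6x#5:4@102; bids=[#3:7@99] asks=[#5:2@102 #4:5@103]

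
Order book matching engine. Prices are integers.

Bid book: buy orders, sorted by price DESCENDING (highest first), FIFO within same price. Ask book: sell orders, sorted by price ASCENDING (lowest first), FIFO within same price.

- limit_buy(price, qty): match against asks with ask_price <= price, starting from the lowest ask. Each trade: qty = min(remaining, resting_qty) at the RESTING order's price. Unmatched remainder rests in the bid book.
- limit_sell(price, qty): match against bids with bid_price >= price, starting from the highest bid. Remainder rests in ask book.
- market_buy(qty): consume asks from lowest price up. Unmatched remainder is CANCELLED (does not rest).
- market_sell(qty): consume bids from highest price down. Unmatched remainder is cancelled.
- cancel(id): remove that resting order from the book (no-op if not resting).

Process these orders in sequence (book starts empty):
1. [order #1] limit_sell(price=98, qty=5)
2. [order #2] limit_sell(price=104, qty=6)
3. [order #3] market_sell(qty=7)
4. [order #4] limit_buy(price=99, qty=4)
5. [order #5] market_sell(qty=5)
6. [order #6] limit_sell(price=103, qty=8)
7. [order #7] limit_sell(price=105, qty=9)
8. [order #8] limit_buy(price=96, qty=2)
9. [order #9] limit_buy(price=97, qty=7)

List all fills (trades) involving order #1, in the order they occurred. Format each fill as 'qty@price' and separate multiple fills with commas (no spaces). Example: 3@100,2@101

Answer: 4@98

Derivation:
After op 1 [order #1] limit_sell(price=98, qty=5): fills=none; bids=[-] asks=[#1:5@98]
After op 2 [order #2] limit_sell(price=104, qty=6): fills=none; bids=[-] asks=[#1:5@98 #2:6@104]
After op 3 [order #3] market_sell(qty=7): fills=none; bids=[-] asks=[#1:5@98 #2:6@104]
After op 4 [order #4] limit_buy(price=99, qty=4): fills=#4x#1:4@98; bids=[-] asks=[#1:1@98 #2:6@104]
After op 5 [order #5] market_sell(qty=5): fills=none; bids=[-] asks=[#1:1@98 #2:6@104]
After op 6 [order #6] limit_sell(price=103, qty=8): fills=none; bids=[-] asks=[#1:1@98 #6:8@103 #2:6@104]
After op 7 [order #7] limit_sell(price=105, qty=9): fills=none; bids=[-] asks=[#1:1@98 #6:8@103 #2:6@104 #7:9@105]
After op 8 [order #8] limit_buy(price=96, qty=2): fills=none; bids=[#8:2@96] asks=[#1:1@98 #6:8@103 #2:6@104 #7:9@105]
After op 9 [order #9] limit_buy(price=97, qty=7): fills=none; bids=[#9:7@97 #8:2@96] asks=[#1:1@98 #6:8@103 #2:6@104 #7:9@105]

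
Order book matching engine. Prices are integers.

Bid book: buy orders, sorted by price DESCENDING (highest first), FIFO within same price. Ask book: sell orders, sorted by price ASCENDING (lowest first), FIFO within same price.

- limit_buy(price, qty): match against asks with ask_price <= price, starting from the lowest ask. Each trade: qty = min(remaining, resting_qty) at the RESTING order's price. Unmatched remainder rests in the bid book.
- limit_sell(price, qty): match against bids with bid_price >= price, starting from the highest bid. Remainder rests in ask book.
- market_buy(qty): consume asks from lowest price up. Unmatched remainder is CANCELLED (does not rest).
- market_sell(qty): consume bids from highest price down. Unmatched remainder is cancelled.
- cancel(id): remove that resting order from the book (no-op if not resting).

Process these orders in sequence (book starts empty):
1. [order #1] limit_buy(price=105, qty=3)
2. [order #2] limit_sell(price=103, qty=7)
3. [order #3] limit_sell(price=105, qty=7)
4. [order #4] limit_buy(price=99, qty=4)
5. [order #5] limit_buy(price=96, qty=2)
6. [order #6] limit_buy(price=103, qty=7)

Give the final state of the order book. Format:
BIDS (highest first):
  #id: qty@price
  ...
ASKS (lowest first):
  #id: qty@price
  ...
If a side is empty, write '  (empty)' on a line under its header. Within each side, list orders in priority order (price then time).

Answer: BIDS (highest first):
  #6: 3@103
  #4: 4@99
  #5: 2@96
ASKS (lowest first):
  #3: 7@105

Derivation:
After op 1 [order #1] limit_buy(price=105, qty=3): fills=none; bids=[#1:3@105] asks=[-]
After op 2 [order #2] limit_sell(price=103, qty=7): fills=#1x#2:3@105; bids=[-] asks=[#2:4@103]
After op 3 [order #3] limit_sell(price=105, qty=7): fills=none; bids=[-] asks=[#2:4@103 #3:7@105]
After op 4 [order #4] limit_buy(price=99, qty=4): fills=none; bids=[#4:4@99] asks=[#2:4@103 #3:7@105]
After op 5 [order #5] limit_buy(price=96, qty=2): fills=none; bids=[#4:4@99 #5:2@96] asks=[#2:4@103 #3:7@105]
After op 6 [order #6] limit_buy(price=103, qty=7): fills=#6x#2:4@103; bids=[#6:3@103 #4:4@99 #5:2@96] asks=[#3:7@105]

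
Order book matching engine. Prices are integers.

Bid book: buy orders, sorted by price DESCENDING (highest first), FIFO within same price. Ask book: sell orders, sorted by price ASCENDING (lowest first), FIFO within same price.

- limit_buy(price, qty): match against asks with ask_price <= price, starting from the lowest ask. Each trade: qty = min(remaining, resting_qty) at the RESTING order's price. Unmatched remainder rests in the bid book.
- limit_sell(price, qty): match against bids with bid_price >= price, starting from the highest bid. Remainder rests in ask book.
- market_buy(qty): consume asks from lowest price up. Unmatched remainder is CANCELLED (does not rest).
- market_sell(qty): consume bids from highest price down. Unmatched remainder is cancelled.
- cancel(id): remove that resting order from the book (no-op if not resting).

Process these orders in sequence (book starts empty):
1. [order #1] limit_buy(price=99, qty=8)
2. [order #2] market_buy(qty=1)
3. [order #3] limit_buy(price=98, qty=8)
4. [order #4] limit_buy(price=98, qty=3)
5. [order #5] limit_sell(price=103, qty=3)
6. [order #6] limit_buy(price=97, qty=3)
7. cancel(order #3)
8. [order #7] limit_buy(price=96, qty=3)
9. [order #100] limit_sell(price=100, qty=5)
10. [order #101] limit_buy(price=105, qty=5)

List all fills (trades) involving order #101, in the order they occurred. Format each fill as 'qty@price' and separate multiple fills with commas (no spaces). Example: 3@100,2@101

After op 1 [order #1] limit_buy(price=99, qty=8): fills=none; bids=[#1:8@99] asks=[-]
After op 2 [order #2] market_buy(qty=1): fills=none; bids=[#1:8@99] asks=[-]
After op 3 [order #3] limit_buy(price=98, qty=8): fills=none; bids=[#1:8@99 #3:8@98] asks=[-]
After op 4 [order #4] limit_buy(price=98, qty=3): fills=none; bids=[#1:8@99 #3:8@98 #4:3@98] asks=[-]
After op 5 [order #5] limit_sell(price=103, qty=3): fills=none; bids=[#1:8@99 #3:8@98 #4:3@98] asks=[#5:3@103]
After op 6 [order #6] limit_buy(price=97, qty=3): fills=none; bids=[#1:8@99 #3:8@98 #4:3@98 #6:3@97] asks=[#5:3@103]
After op 7 cancel(order #3): fills=none; bids=[#1:8@99 #4:3@98 #6:3@97] asks=[#5:3@103]
After op 8 [order #7] limit_buy(price=96, qty=3): fills=none; bids=[#1:8@99 #4:3@98 #6:3@97 #7:3@96] asks=[#5:3@103]
After op 9 [order #100] limit_sell(price=100, qty=5): fills=none; bids=[#1:8@99 #4:3@98 #6:3@97 #7:3@96] asks=[#100:5@100 #5:3@103]
After op 10 [order #101] limit_buy(price=105, qty=5): fills=#101x#100:5@100; bids=[#1:8@99 #4:3@98 #6:3@97 #7:3@96] asks=[#5:3@103]

Answer: 5@100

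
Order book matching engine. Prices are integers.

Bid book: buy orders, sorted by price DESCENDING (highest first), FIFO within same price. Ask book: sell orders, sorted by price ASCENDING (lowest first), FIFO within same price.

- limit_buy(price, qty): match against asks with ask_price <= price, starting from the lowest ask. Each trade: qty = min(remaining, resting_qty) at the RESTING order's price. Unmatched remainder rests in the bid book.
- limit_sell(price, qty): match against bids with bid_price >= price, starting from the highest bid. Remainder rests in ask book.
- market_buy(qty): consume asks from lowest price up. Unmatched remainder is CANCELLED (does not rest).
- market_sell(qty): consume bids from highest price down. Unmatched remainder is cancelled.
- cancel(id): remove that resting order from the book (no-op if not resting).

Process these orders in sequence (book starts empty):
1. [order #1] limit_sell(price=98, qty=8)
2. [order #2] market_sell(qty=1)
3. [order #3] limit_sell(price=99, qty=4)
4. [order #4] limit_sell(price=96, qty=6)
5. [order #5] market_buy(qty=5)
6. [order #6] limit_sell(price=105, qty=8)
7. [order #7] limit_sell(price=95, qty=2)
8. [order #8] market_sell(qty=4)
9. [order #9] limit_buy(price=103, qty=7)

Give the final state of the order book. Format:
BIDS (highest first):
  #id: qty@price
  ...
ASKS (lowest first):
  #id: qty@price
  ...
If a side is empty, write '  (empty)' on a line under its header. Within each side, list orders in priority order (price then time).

Answer: BIDS (highest first):
  (empty)
ASKS (lowest first):
  #1: 4@98
  #3: 4@99
  #6: 8@105

Derivation:
After op 1 [order #1] limit_sell(price=98, qty=8): fills=none; bids=[-] asks=[#1:8@98]
After op 2 [order #2] market_sell(qty=1): fills=none; bids=[-] asks=[#1:8@98]
After op 3 [order #3] limit_sell(price=99, qty=4): fills=none; bids=[-] asks=[#1:8@98 #3:4@99]
After op 4 [order #4] limit_sell(price=96, qty=6): fills=none; bids=[-] asks=[#4:6@96 #1:8@98 #3:4@99]
After op 5 [order #5] market_buy(qty=5): fills=#5x#4:5@96; bids=[-] asks=[#4:1@96 #1:8@98 #3:4@99]
After op 6 [order #6] limit_sell(price=105, qty=8): fills=none; bids=[-] asks=[#4:1@96 #1:8@98 #3:4@99 #6:8@105]
After op 7 [order #7] limit_sell(price=95, qty=2): fills=none; bids=[-] asks=[#7:2@95 #4:1@96 #1:8@98 #3:4@99 #6:8@105]
After op 8 [order #8] market_sell(qty=4): fills=none; bids=[-] asks=[#7:2@95 #4:1@96 #1:8@98 #3:4@99 #6:8@105]
After op 9 [order #9] limit_buy(price=103, qty=7): fills=#9x#7:2@95 #9x#4:1@96 #9x#1:4@98; bids=[-] asks=[#1:4@98 #3:4@99 #6:8@105]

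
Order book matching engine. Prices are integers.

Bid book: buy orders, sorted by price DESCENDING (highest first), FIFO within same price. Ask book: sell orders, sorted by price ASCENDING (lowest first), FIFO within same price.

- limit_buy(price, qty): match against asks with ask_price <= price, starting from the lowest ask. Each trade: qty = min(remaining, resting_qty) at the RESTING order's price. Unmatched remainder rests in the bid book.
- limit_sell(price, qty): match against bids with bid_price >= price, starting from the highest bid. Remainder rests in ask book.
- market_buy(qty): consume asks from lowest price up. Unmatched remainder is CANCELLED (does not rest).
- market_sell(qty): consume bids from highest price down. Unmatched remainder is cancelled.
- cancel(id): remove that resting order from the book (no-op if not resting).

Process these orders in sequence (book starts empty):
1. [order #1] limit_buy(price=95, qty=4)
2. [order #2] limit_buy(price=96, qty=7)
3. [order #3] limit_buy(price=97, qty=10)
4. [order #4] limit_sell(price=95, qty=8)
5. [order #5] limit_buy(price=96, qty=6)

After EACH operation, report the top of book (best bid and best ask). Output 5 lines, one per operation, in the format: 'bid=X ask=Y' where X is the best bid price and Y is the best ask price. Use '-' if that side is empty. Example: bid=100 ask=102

After op 1 [order #1] limit_buy(price=95, qty=4): fills=none; bids=[#1:4@95] asks=[-]
After op 2 [order #2] limit_buy(price=96, qty=7): fills=none; bids=[#2:7@96 #1:4@95] asks=[-]
After op 3 [order #3] limit_buy(price=97, qty=10): fills=none; bids=[#3:10@97 #2:7@96 #1:4@95] asks=[-]
After op 4 [order #4] limit_sell(price=95, qty=8): fills=#3x#4:8@97; bids=[#3:2@97 #2:7@96 #1:4@95] asks=[-]
After op 5 [order #5] limit_buy(price=96, qty=6): fills=none; bids=[#3:2@97 #2:7@96 #5:6@96 #1:4@95] asks=[-]

Answer: bid=95 ask=-
bid=96 ask=-
bid=97 ask=-
bid=97 ask=-
bid=97 ask=-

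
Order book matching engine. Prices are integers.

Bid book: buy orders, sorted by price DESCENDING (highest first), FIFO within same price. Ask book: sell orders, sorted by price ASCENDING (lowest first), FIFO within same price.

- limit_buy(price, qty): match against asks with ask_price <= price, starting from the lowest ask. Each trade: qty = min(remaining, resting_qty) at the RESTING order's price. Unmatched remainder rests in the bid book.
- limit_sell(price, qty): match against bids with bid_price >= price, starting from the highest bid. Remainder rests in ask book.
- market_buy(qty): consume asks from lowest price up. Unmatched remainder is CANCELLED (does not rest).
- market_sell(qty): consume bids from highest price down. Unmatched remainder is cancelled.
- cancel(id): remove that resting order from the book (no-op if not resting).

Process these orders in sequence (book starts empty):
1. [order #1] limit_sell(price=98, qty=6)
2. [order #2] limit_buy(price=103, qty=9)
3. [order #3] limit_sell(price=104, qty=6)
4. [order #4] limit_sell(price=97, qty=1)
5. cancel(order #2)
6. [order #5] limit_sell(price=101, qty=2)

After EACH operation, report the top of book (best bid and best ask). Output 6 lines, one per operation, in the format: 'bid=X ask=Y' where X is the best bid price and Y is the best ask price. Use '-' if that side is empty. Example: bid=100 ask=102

After op 1 [order #1] limit_sell(price=98, qty=6): fills=none; bids=[-] asks=[#1:6@98]
After op 2 [order #2] limit_buy(price=103, qty=9): fills=#2x#1:6@98; bids=[#2:3@103] asks=[-]
After op 3 [order #3] limit_sell(price=104, qty=6): fills=none; bids=[#2:3@103] asks=[#3:6@104]
After op 4 [order #4] limit_sell(price=97, qty=1): fills=#2x#4:1@103; bids=[#2:2@103] asks=[#3:6@104]
After op 5 cancel(order #2): fills=none; bids=[-] asks=[#3:6@104]
After op 6 [order #5] limit_sell(price=101, qty=2): fills=none; bids=[-] asks=[#5:2@101 #3:6@104]

Answer: bid=- ask=98
bid=103 ask=-
bid=103 ask=104
bid=103 ask=104
bid=- ask=104
bid=- ask=101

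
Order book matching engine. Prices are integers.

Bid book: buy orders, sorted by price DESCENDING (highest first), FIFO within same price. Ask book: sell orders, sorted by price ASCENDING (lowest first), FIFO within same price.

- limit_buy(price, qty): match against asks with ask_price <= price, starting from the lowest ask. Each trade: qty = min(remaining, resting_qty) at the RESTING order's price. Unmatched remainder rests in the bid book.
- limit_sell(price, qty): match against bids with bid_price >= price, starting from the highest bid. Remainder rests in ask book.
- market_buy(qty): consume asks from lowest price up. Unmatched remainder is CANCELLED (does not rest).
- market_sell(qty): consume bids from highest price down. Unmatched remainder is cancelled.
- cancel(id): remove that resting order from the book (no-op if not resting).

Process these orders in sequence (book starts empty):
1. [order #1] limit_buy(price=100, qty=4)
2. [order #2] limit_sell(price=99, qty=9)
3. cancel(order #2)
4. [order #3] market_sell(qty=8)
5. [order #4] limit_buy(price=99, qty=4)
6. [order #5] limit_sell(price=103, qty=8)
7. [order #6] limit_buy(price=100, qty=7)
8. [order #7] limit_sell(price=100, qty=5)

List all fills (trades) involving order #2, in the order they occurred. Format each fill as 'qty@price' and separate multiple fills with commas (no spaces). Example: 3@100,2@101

Answer: 4@100

Derivation:
After op 1 [order #1] limit_buy(price=100, qty=4): fills=none; bids=[#1:4@100] asks=[-]
After op 2 [order #2] limit_sell(price=99, qty=9): fills=#1x#2:4@100; bids=[-] asks=[#2:5@99]
After op 3 cancel(order #2): fills=none; bids=[-] asks=[-]
After op 4 [order #3] market_sell(qty=8): fills=none; bids=[-] asks=[-]
After op 5 [order #4] limit_buy(price=99, qty=4): fills=none; bids=[#4:4@99] asks=[-]
After op 6 [order #5] limit_sell(price=103, qty=8): fills=none; bids=[#4:4@99] asks=[#5:8@103]
After op 7 [order #6] limit_buy(price=100, qty=7): fills=none; bids=[#6:7@100 #4:4@99] asks=[#5:8@103]
After op 8 [order #7] limit_sell(price=100, qty=5): fills=#6x#7:5@100; bids=[#6:2@100 #4:4@99] asks=[#5:8@103]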